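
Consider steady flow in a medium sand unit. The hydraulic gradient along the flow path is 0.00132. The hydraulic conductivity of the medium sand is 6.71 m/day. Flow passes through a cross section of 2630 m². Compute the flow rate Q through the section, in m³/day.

Hydraulic gradient i = 0.00132.
Darcy's law: Q = K · A · i = 6.710 × 2630 × 0.001320 = 23.29 m³/day.

23.3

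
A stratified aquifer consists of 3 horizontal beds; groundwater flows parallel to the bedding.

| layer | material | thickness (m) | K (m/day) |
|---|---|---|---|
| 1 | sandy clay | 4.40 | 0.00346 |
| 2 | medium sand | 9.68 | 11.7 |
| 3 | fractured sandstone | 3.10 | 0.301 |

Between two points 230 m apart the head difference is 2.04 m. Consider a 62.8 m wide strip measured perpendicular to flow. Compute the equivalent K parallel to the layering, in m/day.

6.65

Flow is parallel to layering, so each bed carries its own Darcy discharge and the transmissivities add.
Σ(K_i·b_i) = 0.00346×4.40 + 11.7×9.68 + 0.301×3.10 = 114.2 m²/day.
Total thickness b = 17.18 m, so K_eq = Σ(K_i·b_i)/b = 6.648 m/day.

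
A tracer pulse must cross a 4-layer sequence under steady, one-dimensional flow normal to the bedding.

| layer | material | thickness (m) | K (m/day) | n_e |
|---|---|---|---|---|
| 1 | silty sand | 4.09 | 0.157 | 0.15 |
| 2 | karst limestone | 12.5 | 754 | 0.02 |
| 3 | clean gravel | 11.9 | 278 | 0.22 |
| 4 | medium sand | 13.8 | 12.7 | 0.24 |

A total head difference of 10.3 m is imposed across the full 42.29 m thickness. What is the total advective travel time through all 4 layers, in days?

With flow normal to the layers, continuity requires the same specific discharge q through every layer.
Σ(b_i/K_i) = 4.09/0.157 + 12.5/754 + 11.9/278 + 13.8/12.7 = 27.20 d.
q = Δh / Σ(b_i/K_i) = 10.3 / 27.20 = 0.3787 m/day.
In each layer the seepage velocity is v_i = q/n_i, so the layer transit time is t_i = b_i·n_i / q:
  layer 1 (silty sand): t_1 = 4.09 × 0.15 / 0.3787 = 1.620 d
  layer 2 (karst limestone): t_2 = 12.5 × 0.02 / 0.3787 = 0.6601 d
  layer 3 (clean gravel): t_3 = 11.9 × 0.22 / 0.3787 = 6.913 d
  layer 4 (medium sand): t_4 = 13.8 × 0.24 / 0.3787 = 8.745 d
Total t = Σ t_i = 17.94 days.

17.9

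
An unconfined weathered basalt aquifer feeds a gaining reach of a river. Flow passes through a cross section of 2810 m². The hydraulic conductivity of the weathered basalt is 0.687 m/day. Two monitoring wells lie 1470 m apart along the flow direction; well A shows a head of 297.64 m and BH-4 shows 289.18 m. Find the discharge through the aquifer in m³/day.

11.1

Hydraulic gradient i = (297.64 − 289.18) / 1470 = 8.46 / 1470 = 0.005755.
Darcy's law: Q = K · A · i = 0.6870 × 2810 × 0.005755 = 11.11 m³/day.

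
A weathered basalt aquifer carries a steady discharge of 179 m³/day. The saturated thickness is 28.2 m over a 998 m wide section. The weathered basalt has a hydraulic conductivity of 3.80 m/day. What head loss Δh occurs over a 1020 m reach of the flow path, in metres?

1.71

Cross-sectional area A = 998 × 28.2 = 28144 m².
From Q = K·A·i, i = Q / (K·A) = 179 / (3.800 × 28144) = 0.001674.
Head loss Δh = i · L = 0.001674 × 1020 = 1.707 m.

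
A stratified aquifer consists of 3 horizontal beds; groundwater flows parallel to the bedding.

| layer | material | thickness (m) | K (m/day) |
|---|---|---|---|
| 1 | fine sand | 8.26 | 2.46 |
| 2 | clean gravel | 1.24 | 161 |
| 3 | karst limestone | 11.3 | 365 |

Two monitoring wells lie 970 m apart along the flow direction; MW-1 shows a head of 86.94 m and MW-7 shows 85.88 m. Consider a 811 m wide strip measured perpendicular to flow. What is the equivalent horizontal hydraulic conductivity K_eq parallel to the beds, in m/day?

Flow is parallel to layering, so each bed carries its own Darcy discharge and the transmissivities add.
Σ(K_i·b_i) = 2.46×8.26 + 161×1.24 + 365×11.3 = 4344 m²/day.
Total thickness b = 20.80 m, so K_eq = Σ(K_i·b_i)/b = 208.9 m/day.

209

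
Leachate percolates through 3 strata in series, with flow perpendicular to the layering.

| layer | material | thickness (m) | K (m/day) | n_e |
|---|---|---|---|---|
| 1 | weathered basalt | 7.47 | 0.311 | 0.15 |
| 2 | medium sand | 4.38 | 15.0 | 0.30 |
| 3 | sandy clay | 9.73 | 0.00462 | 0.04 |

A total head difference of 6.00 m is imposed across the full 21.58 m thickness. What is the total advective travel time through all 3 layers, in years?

With flow normal to the layers, continuity requires the same specific discharge q through every layer.
Σ(b_i/K_i) = 7.47/0.311 + 4.38/15.0 + 9.73/0.00462 = 2130 d.
q = Δh / Σ(b_i/K_i) = 6.00 / 2130 = 0.002816 m/day.
In each layer the seepage velocity is v_i = q/n_i, so the layer transit time is t_i = b_i·n_i / q:
  layer 1 (weathered basalt): t_1 = 7.47 × 0.15 / 0.002816 = 397.8 d
  layer 2 (medium sand): t_2 = 4.38 × 0.30 / 0.002816 = 466.6 d
  layer 3 (sandy clay): t_3 = 9.73 × 0.04 / 0.002816 = 138.2 d
Total t = Σ t_i = 1003 days = 2.745 years.

2.74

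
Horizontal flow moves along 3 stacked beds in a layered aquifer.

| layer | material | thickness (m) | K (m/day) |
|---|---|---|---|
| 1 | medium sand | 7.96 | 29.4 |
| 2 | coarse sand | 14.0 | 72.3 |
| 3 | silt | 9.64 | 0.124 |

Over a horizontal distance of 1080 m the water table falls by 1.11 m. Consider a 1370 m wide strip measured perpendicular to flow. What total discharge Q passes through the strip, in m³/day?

1760

Flow is parallel to layering, so each bed carries its own Darcy discharge and the transmissivities add.
Σ(K_i·b_i) = 29.4×7.96 + 72.3×14.0 + 0.124×9.64 = 1247 m²/day.
Hydraulic gradient i = Δh / L = 1.11 / 1080 = 0.001028.
Q = Σ(K_i·b_i) · W · i = 1247 × 1370 × 0.001028 = 1756 m³/day.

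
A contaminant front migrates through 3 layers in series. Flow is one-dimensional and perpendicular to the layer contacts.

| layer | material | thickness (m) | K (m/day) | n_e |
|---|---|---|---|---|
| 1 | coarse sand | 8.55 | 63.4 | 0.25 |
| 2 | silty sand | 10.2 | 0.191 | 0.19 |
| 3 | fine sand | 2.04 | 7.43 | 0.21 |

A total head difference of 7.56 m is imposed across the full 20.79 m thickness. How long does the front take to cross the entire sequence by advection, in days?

32.1

With flow normal to the layers, continuity requires the same specific discharge q through every layer.
Σ(b_i/K_i) = 8.55/63.4 + 10.2/0.191 + 2.04/7.43 = 53.81 d.
q = Δh / Σ(b_i/K_i) = 7.56 / 53.81 = 0.1405 m/day.
In each layer the seepage velocity is v_i = q/n_i, so the layer transit time is t_i = b_i·n_i / q:
  layer 1 (coarse sand): t_1 = 8.55 × 0.25 / 0.1405 = 15.21 d
  layer 2 (silty sand): t_2 = 10.2 × 0.19 / 0.1405 = 13.79 d
  layer 3 (fine sand): t_3 = 2.04 × 0.21 / 0.1405 = 3.049 d
Total t = Σ t_i = 32.06 days.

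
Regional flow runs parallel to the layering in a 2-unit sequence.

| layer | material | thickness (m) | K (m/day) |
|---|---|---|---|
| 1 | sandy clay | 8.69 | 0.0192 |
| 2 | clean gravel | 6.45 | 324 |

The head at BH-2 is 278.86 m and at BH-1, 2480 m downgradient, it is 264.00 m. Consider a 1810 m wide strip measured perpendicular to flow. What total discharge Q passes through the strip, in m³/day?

Flow is parallel to layering, so each bed carries its own Darcy discharge and the transmissivities add.
Σ(K_i·b_i) = 0.0192×8.69 + 324×6.45 = 2090 m²/day.
Hydraulic gradient i = (278.86 − 264.00) / 2480 = 14.86 / 2480 = 0.005992.
Q = Σ(K_i·b_i) · W · i = 2090 × 1810 × 0.005992 = 22667 m³/day.

22700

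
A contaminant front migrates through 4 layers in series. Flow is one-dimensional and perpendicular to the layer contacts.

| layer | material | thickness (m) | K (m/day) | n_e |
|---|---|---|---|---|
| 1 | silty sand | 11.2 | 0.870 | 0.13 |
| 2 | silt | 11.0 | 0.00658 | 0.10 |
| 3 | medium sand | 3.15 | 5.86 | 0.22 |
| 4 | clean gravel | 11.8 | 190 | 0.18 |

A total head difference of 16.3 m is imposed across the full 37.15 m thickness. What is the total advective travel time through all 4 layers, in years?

1.52

With flow normal to the layers, continuity requires the same specific discharge q through every layer.
Σ(b_i/K_i) = 11.2/0.870 + 11.0/0.00658 + 3.15/5.86 + 11.8/190 = 1685 d.
q = Δh / Σ(b_i/K_i) = 16.3 / 1685 = 0.009672 m/day.
In each layer the seepage velocity is v_i = q/n_i, so the layer transit time is t_i = b_i·n_i / q:
  layer 1 (silty sand): t_1 = 11.2 × 0.13 / 0.009672 = 150.5 d
  layer 2 (silt): t_2 = 11.0 × 0.10 / 0.009672 = 113.7 d
  layer 3 (medium sand): t_3 = 3.15 × 0.22 / 0.009672 = 71.65 d
  layer 4 (clean gravel): t_4 = 11.8 × 0.18 / 0.009672 = 219.6 d
Total t = Σ t_i = 555.5 days = 1.521 years.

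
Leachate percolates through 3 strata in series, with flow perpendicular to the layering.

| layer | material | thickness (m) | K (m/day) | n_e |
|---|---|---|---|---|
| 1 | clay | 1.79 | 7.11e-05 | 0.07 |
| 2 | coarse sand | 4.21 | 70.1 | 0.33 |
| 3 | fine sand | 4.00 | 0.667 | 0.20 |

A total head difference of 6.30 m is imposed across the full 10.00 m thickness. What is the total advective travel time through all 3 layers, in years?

25.3

With flow normal to the layers, continuity requires the same specific discharge q through every layer.
Σ(b_i/K_i) = 1.79/7.11e-05 + 4.21/70.1 + 4.00/0.667 = 25182 d.
q = Δh / Σ(b_i/K_i) = 6.30 / 25182 = 0.0002502 m/day.
In each layer the seepage velocity is v_i = q/n_i, so the layer transit time is t_i = b_i·n_i / q:
  layer 1 (clay): t_1 = 1.79 × 0.07 / 0.0002502 = 500.8 d
  layer 2 (coarse sand): t_2 = 4.21 × 0.33 / 0.0002502 = 5553 d
  layer 3 (fine sand): t_3 = 4.00 × 0.20 / 0.0002502 = 3198 d
Total t = Σ t_i = 9252 days = 25.33 years.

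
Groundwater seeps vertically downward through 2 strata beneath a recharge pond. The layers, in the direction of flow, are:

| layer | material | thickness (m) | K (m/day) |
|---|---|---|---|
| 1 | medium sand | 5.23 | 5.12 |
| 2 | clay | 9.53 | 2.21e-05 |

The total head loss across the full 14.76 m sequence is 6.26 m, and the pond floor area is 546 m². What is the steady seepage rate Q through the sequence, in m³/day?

Flow is perpendicular to layering, so the layers act in series and the equivalent K is the thickness-weighted harmonic mean.
Total thickness L = 5.23 + 9.53 = 14.76 m.
Σ(b_i/K_i) = 5.23/5.12 + 9.53/2.21e-05 = 4.312e+05 d.
K_eq = L / Σ(b_i/K_i) = 14.76 / 4.312e+05 = 3.423e-05 m/day.
Q = K_eq · A · (Δh/L) = 3.423e-05 × 546 × (6.26/14.76) = 0.007926 m³/day.

0.00793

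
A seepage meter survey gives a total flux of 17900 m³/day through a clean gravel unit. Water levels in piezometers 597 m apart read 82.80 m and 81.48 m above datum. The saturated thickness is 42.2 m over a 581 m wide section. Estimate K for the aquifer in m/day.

Cross-sectional area A = 581 × 42.2 = 24518 m².
Hydraulic gradient i = (82.80 − 81.48) / 597 = 1.32 / 597 = 0.002211.
From Q = K·A·i, K = Q / (A·i) = 17900 / (24518 × 0.002211) = 330.2 m/day.

330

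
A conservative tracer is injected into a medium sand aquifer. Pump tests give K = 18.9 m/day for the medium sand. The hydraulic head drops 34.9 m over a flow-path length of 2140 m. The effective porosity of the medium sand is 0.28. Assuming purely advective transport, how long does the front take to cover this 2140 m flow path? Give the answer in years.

5.32

Hydraulic gradient i = Δh / L = 34.9 / 2140 = 0.01631.
Darcy flux q = K · i = 18.90 × 0.01631 = 0.3082 m/day.
Seepage velocity v = q / n_e = 0.3082 / 0.28 = 1.101 m/day.
Travel time t = L / v = 2140 / 1.101 = 1944 days = 5.322 years.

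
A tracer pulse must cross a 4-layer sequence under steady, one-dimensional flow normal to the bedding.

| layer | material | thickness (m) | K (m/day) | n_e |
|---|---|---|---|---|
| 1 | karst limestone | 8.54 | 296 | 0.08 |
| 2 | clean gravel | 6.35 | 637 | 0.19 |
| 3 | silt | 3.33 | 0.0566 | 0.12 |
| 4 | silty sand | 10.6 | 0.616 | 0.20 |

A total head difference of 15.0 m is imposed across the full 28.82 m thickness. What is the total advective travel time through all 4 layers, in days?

22.4

With flow normal to the layers, continuity requires the same specific discharge q through every layer.
Σ(b_i/K_i) = 8.54/296 + 6.35/637 + 3.33/0.0566 + 10.6/0.616 = 76.08 d.
q = Δh / Σ(b_i/K_i) = 15.0 / 76.08 = 0.1972 m/day.
In each layer the seepage velocity is v_i = q/n_i, so the layer transit time is t_i = b_i·n_i / q:
  layer 1 (karst limestone): t_1 = 8.54 × 0.08 / 0.1972 = 3.465 d
  layer 2 (clean gravel): t_2 = 6.35 × 0.19 / 0.1972 = 6.119 d
  layer 3 (silt): t_3 = 3.33 × 0.12 / 0.1972 = 2.027 d
  layer 4 (silty sand): t_4 = 10.6 × 0.20 / 0.1972 = 10.75 d
Total t = Σ t_i = 22.36 days.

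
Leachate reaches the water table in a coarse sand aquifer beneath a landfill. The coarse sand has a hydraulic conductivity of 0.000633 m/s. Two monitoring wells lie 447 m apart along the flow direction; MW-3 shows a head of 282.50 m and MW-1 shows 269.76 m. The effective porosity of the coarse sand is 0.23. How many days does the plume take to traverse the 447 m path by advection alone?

66.0

Convert K: 0.000633 m/s × 86400 = 54.69 m/day.
Hydraulic gradient i = (282.50 − 269.76) / 447 = 12.74 / 447 = 0.02850.
Darcy flux q = K · i = 54.69 × 0.02850 = 1.559 m/day.
Seepage velocity v = q / n_e = 1.559 / 0.23 = 6.777 m/day.
Travel time t = L / v = 447 / 6.777 = 65.96 days.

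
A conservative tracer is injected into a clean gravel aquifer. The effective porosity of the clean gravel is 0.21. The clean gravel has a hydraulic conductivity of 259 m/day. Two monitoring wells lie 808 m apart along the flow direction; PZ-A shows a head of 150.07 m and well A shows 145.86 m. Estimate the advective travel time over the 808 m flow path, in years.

0.344

Hydraulic gradient i = (150.07 − 145.86) / 808 = 4.21 / 808 = 0.005210.
Darcy flux q = K · i = 259.0 × 0.005210 = 1.349 m/day.
Seepage velocity v = q / n_e = 1.349 / 0.21 = 6.426 m/day.
Travel time t = L / v = 808 / 6.426 = 125.7 days = 0.3442 years.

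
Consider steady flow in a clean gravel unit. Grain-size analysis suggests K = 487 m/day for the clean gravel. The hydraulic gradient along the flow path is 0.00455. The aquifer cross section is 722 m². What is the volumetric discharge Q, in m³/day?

1600

Hydraulic gradient i = 0.00455.
Darcy's law: Q = K · A · i = 487.0 × 722.0 × 0.004550 = 1600 m³/day.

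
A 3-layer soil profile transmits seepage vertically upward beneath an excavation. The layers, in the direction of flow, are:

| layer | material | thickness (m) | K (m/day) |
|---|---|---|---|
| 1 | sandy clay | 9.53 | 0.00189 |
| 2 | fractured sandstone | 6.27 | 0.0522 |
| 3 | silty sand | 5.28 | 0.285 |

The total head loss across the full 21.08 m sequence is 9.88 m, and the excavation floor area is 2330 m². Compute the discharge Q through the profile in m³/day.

4.44

Flow is perpendicular to layering, so the layers act in series and the equivalent K is the thickness-weighted harmonic mean.
Total thickness L = 9.53 + 6.27 + 5.28 = 21.08 m.
Σ(b_i/K_i) = 9.53/0.00189 + 6.27/0.0522 + 5.28/0.285 = 5181 d.
K_eq = L / Σ(b_i/K_i) = 21.08 / 5181 = 0.004069 m/day.
Q = K_eq · A · (Δh/L) = 0.004069 × 2330 × (9.88/21.08) = 4.443 m³/day.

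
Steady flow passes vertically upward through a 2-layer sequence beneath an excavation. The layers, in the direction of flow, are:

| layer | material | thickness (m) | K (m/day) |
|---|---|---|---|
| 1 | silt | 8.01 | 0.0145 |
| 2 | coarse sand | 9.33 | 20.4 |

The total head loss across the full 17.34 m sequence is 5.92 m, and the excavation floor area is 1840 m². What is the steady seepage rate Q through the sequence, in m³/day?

Flow is perpendicular to layering, so the layers act in series and the equivalent K is the thickness-weighted harmonic mean.
Total thickness L = 8.01 + 9.33 = 17.34 m.
Σ(b_i/K_i) = 8.01/0.0145 + 9.33/20.4 = 552.9 d.
K_eq = L / Σ(b_i/K_i) = 17.34 / 552.9 = 0.03136 m/day.
Q = K_eq · A · (Δh/L) = 0.03136 × 1840 × (5.92/17.34) = 19.70 m³/day.

19.7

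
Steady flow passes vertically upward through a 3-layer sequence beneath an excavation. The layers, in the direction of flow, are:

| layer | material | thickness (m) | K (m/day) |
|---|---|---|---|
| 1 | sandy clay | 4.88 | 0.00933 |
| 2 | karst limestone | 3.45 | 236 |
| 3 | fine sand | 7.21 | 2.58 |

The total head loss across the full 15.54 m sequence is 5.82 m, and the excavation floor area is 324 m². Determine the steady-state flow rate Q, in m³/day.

Flow is perpendicular to layering, so the layers act in series and the equivalent K is the thickness-weighted harmonic mean.
Total thickness L = 4.88 + 3.45 + 7.21 = 15.54 m.
Σ(b_i/K_i) = 4.88/0.00933 + 3.45/236 + 7.21/2.58 = 525.9 d.
K_eq = L / Σ(b_i/K_i) = 15.54 / 525.9 = 0.02955 m/day.
Q = K_eq · A · (Δh/L) = 0.02955 × 324 × (5.82/15.54) = 3.586 m³/day.

3.59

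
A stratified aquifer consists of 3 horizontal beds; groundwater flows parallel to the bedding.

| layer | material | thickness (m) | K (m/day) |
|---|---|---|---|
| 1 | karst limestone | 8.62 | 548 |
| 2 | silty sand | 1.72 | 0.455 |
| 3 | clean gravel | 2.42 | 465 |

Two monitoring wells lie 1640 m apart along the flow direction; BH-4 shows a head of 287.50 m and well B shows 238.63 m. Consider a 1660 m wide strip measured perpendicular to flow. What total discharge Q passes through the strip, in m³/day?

Flow is parallel to layering, so each bed carries its own Darcy discharge and the transmissivities add.
Σ(K_i·b_i) = 548×8.62 + 0.455×1.72 + 465×2.42 = 5850 m²/day.
Hydraulic gradient i = (287.50 − 238.63) / 1640 = 48.87 / 1640 = 0.02980.
Q = Σ(K_i·b_i) · W · i = 5850 × 1660 × 0.02980 = 2.894e+05 m³/day.

289000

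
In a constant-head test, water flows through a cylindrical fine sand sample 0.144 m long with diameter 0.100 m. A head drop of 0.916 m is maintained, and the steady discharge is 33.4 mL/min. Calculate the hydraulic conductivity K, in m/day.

0.963

Cross-sectional area A = π·(d/2)² = π × (0.100/2)² = 0.007854 m².
Convert discharge: 33.4 mL/min = 5.567e-07 m³/s.
Darcy's law rearranged: K = Q·L / (A·Δh) = 5.567e-07 × 0.144 / (0.007854 × 0.916) = 1.114e-05 m/s = 0.9627 m/day.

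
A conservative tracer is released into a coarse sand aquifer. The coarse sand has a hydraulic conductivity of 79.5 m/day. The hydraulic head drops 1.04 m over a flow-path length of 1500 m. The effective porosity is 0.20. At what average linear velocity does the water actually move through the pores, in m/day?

0.276

Hydraulic gradient i = Δh / L = 1.04 / 1500 = 0.0006933.
Darcy flux q = K · i = 79.50 × 0.0006933 = 0.05512 m/day.
Seepage velocity v = q / n_e = 0.05512 / 0.20 = 0.2756 m/day.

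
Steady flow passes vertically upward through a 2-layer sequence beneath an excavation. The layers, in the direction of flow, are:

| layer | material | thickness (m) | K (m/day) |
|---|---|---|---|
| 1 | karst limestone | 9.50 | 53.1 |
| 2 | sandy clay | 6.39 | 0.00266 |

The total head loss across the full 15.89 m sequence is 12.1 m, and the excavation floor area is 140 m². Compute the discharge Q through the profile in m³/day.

0.705

Flow is perpendicular to layering, so the layers act in series and the equivalent K is the thickness-weighted harmonic mean.
Total thickness L = 9.50 + 6.39 = 15.89 m.
Σ(b_i/K_i) = 9.50/53.1 + 6.39/0.00266 = 2402 d.
K_eq = L / Σ(b_i/K_i) = 15.89 / 2402 = 0.006614 m/day.
Q = K_eq · A · (Δh/L) = 0.006614 × 140 × (12.1/15.89) = 0.7051 m³/day.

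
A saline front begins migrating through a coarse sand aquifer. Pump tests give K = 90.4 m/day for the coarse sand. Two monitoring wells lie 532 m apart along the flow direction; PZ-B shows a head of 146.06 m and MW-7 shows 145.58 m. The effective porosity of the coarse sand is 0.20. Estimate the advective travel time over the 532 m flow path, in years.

3.57

Hydraulic gradient i = (146.06 − 145.58) / 532 = 0.48 / 532 = 0.0009023.
Darcy flux q = K · i = 90.40 × 0.0009023 = 0.08156 m/day.
Seepage velocity v = q / n_e = 0.08156 / 0.20 = 0.4078 m/day.
Travel time t = L / v = 532 / 0.4078 = 1304 days = 3.572 years.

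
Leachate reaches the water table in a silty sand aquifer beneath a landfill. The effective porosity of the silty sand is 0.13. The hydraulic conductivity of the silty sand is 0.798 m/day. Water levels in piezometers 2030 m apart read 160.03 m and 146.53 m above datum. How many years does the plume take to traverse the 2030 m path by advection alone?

136

Hydraulic gradient i = (160.03 − 146.53) / 2030 = 13.5 / 2030 = 0.006650.
Darcy flux q = K · i = 0.7980 × 0.006650 = 0.005307 m/day.
Seepage velocity v = q / n_e = 0.005307 / 0.13 = 0.04082 m/day.
Travel time t = L / v = 2030 / 0.04082 = 49728 days = 136.1 years.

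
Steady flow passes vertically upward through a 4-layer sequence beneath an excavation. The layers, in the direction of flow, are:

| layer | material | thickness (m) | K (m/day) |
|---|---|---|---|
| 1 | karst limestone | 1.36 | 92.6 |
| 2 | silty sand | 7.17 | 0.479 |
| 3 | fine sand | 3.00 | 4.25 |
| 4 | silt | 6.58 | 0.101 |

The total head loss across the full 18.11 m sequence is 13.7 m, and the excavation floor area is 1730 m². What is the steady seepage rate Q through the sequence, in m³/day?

293

Flow is perpendicular to layering, so the layers act in series and the equivalent K is the thickness-weighted harmonic mean.
Total thickness L = 1.36 + 7.17 + 3.00 + 6.58 = 18.11 m.
Σ(b_i/K_i) = 1.36/92.6 + 7.17/0.479 + 3.00/4.25 + 6.58/0.101 = 80.84 d.
K_eq = L / Σ(b_i/K_i) = 18.11 / 80.84 = 0.2240 m/day.
Q = K_eq · A · (Δh/L) = 0.2240 × 1730 × (13.7/18.11) = 293.2 m³/day.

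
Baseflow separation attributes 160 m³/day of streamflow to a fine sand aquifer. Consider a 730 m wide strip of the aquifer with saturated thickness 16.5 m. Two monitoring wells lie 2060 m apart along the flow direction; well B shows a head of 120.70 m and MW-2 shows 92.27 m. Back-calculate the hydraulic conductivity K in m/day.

0.963

Cross-sectional area A = 730 × 16.5 = 12045 m².
Hydraulic gradient i = (120.70 − 92.27) / 2060 = 28.43 / 2060 = 0.01380.
From Q = K·A·i, K = Q / (A·i) = 160 / (12045 × 0.01380) = 0.9625 m/day.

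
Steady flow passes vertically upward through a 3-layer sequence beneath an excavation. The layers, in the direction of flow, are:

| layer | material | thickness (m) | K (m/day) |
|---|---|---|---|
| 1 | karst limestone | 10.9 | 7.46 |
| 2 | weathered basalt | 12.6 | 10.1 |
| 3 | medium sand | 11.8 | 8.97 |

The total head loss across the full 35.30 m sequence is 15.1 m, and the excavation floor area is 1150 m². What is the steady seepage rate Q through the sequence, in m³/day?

4320

Flow is perpendicular to layering, so the layers act in series and the equivalent K is the thickness-weighted harmonic mean.
Total thickness L = 10.9 + 12.6 + 11.8 = 35.30 m.
Σ(b_i/K_i) = 10.9/7.46 + 12.6/10.1 + 11.8/8.97 = 4.024 d.
K_eq = L / Σ(b_i/K_i) = 35.30 / 4.024 = 8.772 m/day.
Q = K_eq · A · (Δh/L) = 8.772 × 1150 × (15.1/35.30) = 4315 m³/day.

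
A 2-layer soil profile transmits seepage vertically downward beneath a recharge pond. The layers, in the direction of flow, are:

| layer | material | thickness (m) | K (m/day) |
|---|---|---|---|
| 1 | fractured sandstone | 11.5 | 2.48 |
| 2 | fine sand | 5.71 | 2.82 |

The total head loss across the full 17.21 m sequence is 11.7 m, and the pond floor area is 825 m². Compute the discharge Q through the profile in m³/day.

Flow is perpendicular to layering, so the layers act in series and the equivalent K is the thickness-weighted harmonic mean.
Total thickness L = 11.5 + 5.71 = 17.21 m.
Σ(b_i/K_i) = 11.5/2.48 + 5.71/2.82 = 6.662 d.
K_eq = L / Σ(b_i/K_i) = 17.21 / 6.662 = 2.583 m/day.
Q = K_eq · A · (Δh/L) = 2.583 × 825 × (11.7/17.21) = 1449 m³/day.

1450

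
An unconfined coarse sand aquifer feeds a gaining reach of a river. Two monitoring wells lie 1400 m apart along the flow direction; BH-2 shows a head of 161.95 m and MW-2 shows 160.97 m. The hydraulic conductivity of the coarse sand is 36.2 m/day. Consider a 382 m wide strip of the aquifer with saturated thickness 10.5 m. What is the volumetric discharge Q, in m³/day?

102

Cross-sectional area A = 382 × 10.5 = 4011 m².
Hydraulic gradient i = (161.95 − 160.97) / 1400 = 0.98 / 1400 = 0.0007000.
Darcy's law: Q = K · A · i = 36.20 × 4011 × 0.0007000 = 101.6 m³/day.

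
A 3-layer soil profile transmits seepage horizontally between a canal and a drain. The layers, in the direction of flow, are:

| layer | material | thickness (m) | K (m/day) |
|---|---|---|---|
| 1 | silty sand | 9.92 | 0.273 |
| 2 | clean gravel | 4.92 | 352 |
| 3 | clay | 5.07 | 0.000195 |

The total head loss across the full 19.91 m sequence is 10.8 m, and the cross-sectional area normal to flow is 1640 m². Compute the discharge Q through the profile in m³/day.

Flow is perpendicular to layering, so the layers act in series and the equivalent K is the thickness-weighted harmonic mean.
Total thickness L = 9.92 + 4.92 + 5.07 = 19.91 m.
Σ(b_i/K_i) = 9.92/0.273 + 4.92/352 + 5.07/0.000195 = 26036 d.
K_eq = L / Σ(b_i/K_i) = 19.91 / 26036 = 0.0007647 m/day.
Q = K_eq · A · (Δh/L) = 0.0007647 × 1640 × (10.8/19.91) = 0.6803 m³/day.

0.680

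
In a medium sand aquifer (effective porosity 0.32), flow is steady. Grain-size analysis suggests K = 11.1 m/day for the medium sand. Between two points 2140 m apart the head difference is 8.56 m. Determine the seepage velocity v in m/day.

Hydraulic gradient i = Δh / L = 8.56 / 2140 = 0.004000.
Darcy flux q = K · i = 11.10 × 0.004000 = 0.04440 m/day.
Seepage velocity v = q / n_e = 0.04440 / 0.32 = 0.1388 m/day.

0.139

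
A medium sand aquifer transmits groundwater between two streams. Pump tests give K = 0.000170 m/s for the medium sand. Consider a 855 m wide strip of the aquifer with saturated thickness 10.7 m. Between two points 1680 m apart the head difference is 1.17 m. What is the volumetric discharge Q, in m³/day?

93.6

Convert K: 0.000170 m/s × 86400 = 14.69 m/day.
Cross-sectional area A = 855 × 10.7 = 9148 m².
Hydraulic gradient i = Δh / L = 1.17 / 1680 = 0.0006964.
Darcy's law: Q = K · A · i = 14.69 × 9148 × 0.0006964 = 93.58 m³/day.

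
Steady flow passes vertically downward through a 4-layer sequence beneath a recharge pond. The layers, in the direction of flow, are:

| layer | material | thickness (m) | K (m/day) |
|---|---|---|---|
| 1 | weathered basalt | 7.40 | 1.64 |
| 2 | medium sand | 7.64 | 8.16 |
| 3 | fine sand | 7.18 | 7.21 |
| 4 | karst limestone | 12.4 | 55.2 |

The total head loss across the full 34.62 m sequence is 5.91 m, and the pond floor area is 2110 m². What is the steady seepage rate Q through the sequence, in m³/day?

Flow is perpendicular to layering, so the layers act in series and the equivalent K is the thickness-weighted harmonic mean.
Total thickness L = 7.40 + 7.64 + 7.18 + 12.4 = 34.62 m.
Σ(b_i/K_i) = 7.40/1.64 + 7.64/8.16 + 7.18/7.21 + 12.4/55.2 = 6.669 d.
K_eq = L / Σ(b_i/K_i) = 34.62 / 6.669 = 5.191 m/day.
Q = K_eq · A · (Δh/L) = 5.191 × 2110 × (5.91/34.62) = 1870 m³/day.

1870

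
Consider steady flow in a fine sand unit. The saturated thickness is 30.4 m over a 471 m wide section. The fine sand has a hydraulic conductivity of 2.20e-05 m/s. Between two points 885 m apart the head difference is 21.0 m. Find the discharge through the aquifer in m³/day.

Convert K: 2.20e-05 m/s × 86400 = 1.901 m/day.
Cross-sectional area A = 471 × 30.4 = 14318 m².
Hydraulic gradient i = Δh / L = 21.0 / 885 = 0.02373.
Darcy's law: Q = K · A · i = 1.901 × 14318 × 0.02373 = 645.8 m³/day.

646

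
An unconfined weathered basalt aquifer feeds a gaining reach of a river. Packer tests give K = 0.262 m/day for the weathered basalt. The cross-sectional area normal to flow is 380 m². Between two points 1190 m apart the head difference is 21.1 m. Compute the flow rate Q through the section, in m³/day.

Hydraulic gradient i = Δh / L = 21.1 / 1190 = 0.01773.
Darcy's law: Q = K · A · i = 0.2620 × 380.0 × 0.01773 = 1.765 m³/day.

1.77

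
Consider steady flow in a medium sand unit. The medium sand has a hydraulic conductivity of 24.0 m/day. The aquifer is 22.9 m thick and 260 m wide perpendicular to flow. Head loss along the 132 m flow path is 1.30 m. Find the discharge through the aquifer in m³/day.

1410

Cross-sectional area A = 260 × 22.9 = 5954 m².
Hydraulic gradient i = Δh / L = 1.30 / 132 = 0.009848.
Darcy's law: Q = K · A · i = 24.00 × 5954 × 0.009848 = 1407 m³/day.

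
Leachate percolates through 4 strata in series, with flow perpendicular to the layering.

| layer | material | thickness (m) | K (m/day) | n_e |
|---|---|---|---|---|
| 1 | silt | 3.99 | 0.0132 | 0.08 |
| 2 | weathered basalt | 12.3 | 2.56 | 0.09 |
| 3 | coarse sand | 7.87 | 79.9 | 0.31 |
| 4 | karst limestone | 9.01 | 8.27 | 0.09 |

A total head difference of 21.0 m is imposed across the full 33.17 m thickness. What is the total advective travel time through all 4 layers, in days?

68.7

With flow normal to the layers, continuity requires the same specific discharge q through every layer.
Σ(b_i/K_i) = 3.99/0.0132 + 12.3/2.56 + 7.87/79.9 + 9.01/8.27 = 308.3 d.
q = Δh / Σ(b_i/K_i) = 21.0 / 308.3 = 0.06812 m/day.
In each layer the seepage velocity is v_i = q/n_i, so the layer transit time is t_i = b_i·n_i / q:
  layer 1 (silt): t_1 = 3.99 × 0.08 / 0.06812 = 4.686 d
  layer 2 (weathered basalt): t_2 = 12.3 × 0.09 / 0.06812 = 16.25 d
  layer 3 (coarse sand): t_3 = 7.87 × 0.31 / 0.06812 = 35.81 d
  layer 4 (karst limestone): t_4 = 9.01 × 0.09 / 0.06812 = 11.90 d
Total t = Σ t_i = 68.65 days.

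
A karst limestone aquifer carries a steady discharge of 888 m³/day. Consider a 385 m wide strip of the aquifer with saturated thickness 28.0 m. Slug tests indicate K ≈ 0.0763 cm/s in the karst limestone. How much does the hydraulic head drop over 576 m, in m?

Convert K: 0.0763 cm/s × 864 = 65.92 m/day.
Cross-sectional area A = 385 × 28.0 = 10780 m².
From Q = K·A·i, i = Q / (K·A) = 888 / (65.92 × 10780) = 0.001250.
Head loss Δh = i · L = 0.001250 × 576 = 0.7197 m.

0.720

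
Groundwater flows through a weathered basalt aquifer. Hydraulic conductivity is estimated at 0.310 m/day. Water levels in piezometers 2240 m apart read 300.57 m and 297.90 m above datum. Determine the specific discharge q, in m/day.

Hydraulic gradient i = (300.57 − 297.90) / 2240 = 2.67 / 2240 = 0.001192.
Specific discharge q = K · i = 0.3100 × 0.001192 = 0.0003695 m/day.

0.000370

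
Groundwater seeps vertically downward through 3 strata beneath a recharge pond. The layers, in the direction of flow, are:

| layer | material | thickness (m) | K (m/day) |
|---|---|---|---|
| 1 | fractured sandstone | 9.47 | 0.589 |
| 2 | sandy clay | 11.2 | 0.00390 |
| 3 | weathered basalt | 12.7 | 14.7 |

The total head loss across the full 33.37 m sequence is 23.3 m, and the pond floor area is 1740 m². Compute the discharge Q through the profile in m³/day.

14.0

Flow is perpendicular to layering, so the layers act in series and the equivalent K is the thickness-weighted harmonic mean.
Total thickness L = 9.47 + 11.2 + 12.7 = 33.37 m.
Σ(b_i/K_i) = 9.47/0.589 + 11.2/0.00390 + 12.7/14.7 = 2889 d.
K_eq = L / Σ(b_i/K_i) = 33.37 / 2889 = 0.01155 m/day.
Q = K_eq · A · (Δh/L) = 0.01155 × 1740 × (23.3/33.37) = 14.03 m³/day.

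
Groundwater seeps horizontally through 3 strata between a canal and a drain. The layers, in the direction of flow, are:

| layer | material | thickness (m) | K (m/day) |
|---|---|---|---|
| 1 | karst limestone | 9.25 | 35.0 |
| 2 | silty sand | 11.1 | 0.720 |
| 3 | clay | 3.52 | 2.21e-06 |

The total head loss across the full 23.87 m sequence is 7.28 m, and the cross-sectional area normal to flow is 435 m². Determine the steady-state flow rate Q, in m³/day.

Flow is perpendicular to layering, so the layers act in series and the equivalent K is the thickness-weighted harmonic mean.
Total thickness L = 9.25 + 11.1 + 3.52 = 23.87 m.
Σ(b_i/K_i) = 9.25/35.0 + 11.1/0.720 + 3.52/2.21e-06 = 1.593e+06 d.
K_eq = L / Σ(b_i/K_i) = 23.87 / 1.593e+06 = 1.499e-05 m/day.
Q = K_eq · A · (Δh/L) = 1.499e-05 × 435 × (7.28/23.87) = 0.001988 m³/day.

0.00199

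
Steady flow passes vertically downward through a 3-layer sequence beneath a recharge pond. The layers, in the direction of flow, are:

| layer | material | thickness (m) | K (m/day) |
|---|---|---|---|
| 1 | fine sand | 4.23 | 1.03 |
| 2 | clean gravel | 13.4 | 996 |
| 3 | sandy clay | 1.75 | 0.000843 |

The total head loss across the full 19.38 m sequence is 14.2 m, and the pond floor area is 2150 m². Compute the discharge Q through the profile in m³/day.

14.7

Flow is perpendicular to layering, so the layers act in series and the equivalent K is the thickness-weighted harmonic mean.
Total thickness L = 4.23 + 13.4 + 1.75 = 19.38 m.
Σ(b_i/K_i) = 4.23/1.03 + 13.4/996 + 1.75/0.000843 = 2080 d.
K_eq = L / Σ(b_i/K_i) = 19.38 / 2080 = 0.009317 m/day.
Q = K_eq · A · (Δh/L) = 0.009317 × 2150 × (14.2/19.38) = 14.68 m³/day.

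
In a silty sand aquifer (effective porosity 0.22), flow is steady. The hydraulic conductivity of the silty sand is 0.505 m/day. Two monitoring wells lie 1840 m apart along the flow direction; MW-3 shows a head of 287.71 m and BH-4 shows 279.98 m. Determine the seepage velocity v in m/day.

0.00964

Hydraulic gradient i = (287.71 − 279.98) / 1840 = 7.73 / 1840 = 0.004201.
Darcy flux q = K · i = 0.5050 × 0.004201 = 0.002122 m/day.
Seepage velocity v = q / n_e = 0.002122 / 0.22 = 0.009643 m/day.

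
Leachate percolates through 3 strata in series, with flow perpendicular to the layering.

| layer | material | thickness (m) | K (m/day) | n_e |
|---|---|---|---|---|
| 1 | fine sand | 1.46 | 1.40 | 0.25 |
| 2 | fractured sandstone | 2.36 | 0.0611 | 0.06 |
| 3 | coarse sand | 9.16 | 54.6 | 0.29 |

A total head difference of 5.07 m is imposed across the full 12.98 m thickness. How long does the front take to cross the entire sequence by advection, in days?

24.9

With flow normal to the layers, continuity requires the same specific discharge q through every layer.
Σ(b_i/K_i) = 1.46/1.40 + 2.36/0.0611 + 9.16/54.6 = 39.84 d.
q = Δh / Σ(b_i/K_i) = 5.07 / 39.84 = 0.1273 m/day.
In each layer the seepage velocity is v_i = q/n_i, so the layer transit time is t_i = b_i·n_i / q:
  layer 1 (fine sand): t_1 = 1.46 × 0.25 / 0.1273 = 2.868 d
  layer 2 (fractured sandstone): t_2 = 2.36 × 0.06 / 0.1273 = 1.113 d
  layer 3 (coarse sand): t_3 = 9.16 × 0.29 / 0.1273 = 20.87 d
Total t = Σ t_i = 24.85 days.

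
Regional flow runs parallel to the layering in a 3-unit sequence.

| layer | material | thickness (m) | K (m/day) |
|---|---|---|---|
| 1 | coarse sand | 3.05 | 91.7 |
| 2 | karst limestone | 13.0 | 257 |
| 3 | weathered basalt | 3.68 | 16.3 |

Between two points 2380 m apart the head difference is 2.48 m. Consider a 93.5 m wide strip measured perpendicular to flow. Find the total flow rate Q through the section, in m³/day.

359

Flow is parallel to layering, so each bed carries its own Darcy discharge and the transmissivities add.
Σ(K_i·b_i) = 91.7×3.05 + 257×13.0 + 16.3×3.68 = 3681 m²/day.
Hydraulic gradient i = Δh / L = 2.48 / 2380 = 0.001042.
Q = Σ(K_i·b_i) · W · i = 3681 × 93.5 × 0.001042 = 358.6 m³/day.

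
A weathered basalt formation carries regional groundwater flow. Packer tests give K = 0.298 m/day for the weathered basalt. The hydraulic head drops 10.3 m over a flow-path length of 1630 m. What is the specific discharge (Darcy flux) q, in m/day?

Hydraulic gradient i = Δh / L = 10.3 / 1630 = 0.006319.
Specific discharge q = K · i = 0.2980 × 0.006319 = 0.001883 m/day.

0.00188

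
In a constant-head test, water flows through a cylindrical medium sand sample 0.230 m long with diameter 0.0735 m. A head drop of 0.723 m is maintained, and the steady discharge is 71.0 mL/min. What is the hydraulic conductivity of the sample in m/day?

Cross-sectional area A = π·(d/2)² = π × (0.0735/2)² = 0.004243 m².
Convert discharge: 71.0 mL/min = 1.183e-06 m³/s.
Darcy's law rearranged: K = Q·L / (A·Δh) = 1.183e-06 × 0.230 / (0.004243 × 0.723) = 8.872e-05 m/s = 7.666 m/day.

7.67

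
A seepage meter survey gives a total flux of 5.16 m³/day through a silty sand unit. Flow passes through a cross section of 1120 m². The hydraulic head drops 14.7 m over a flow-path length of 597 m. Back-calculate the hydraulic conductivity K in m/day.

0.187

Hydraulic gradient i = Δh / L = 14.7 / 597 = 0.02462.
From Q = K·A·i, K = Q / (A·i) = 5.16 / (1120 × 0.02462) = 0.1871 m/day.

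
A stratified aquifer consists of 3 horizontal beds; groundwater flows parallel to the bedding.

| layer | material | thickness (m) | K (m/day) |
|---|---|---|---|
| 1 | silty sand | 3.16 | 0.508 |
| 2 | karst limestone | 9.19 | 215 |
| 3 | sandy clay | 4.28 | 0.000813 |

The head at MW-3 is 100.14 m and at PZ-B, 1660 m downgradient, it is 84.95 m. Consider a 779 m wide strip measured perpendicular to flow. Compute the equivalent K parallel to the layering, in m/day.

119

Flow is parallel to layering, so each bed carries its own Darcy discharge and the transmissivities add.
Σ(K_i·b_i) = 0.508×3.16 + 215×9.19 + 0.000813×4.28 = 1977 m²/day.
Total thickness b = 16.63 m, so K_eq = Σ(K_i·b_i)/b = 118.9 m/day.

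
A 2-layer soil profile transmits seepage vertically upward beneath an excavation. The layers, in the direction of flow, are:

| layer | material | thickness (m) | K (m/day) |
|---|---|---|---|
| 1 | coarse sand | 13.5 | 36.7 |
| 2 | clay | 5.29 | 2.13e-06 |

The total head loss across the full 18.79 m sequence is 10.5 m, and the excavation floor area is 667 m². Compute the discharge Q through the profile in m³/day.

Flow is perpendicular to layering, so the layers act in series and the equivalent K is the thickness-weighted harmonic mean.
Total thickness L = 13.5 + 5.29 = 18.79 m.
Σ(b_i/K_i) = 13.5/36.7 + 5.29/2.13e-06 = 2.484e+06 d.
K_eq = L / Σ(b_i/K_i) = 18.79 / 2.484e+06 = 7.566e-06 m/day.
Q = K_eq · A · (Δh/L) = 7.566e-06 × 667 × (10.5/18.79) = 0.002820 m³/day.

0.00282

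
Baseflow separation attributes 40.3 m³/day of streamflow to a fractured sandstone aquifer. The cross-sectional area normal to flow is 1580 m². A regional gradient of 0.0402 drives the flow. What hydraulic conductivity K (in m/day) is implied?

Hydraulic gradient i = 0.0402.
From Q = K·A·i, K = Q / (A·i) = 40.3 / (1580 × 0.04020) = 0.6345 m/day.

0.634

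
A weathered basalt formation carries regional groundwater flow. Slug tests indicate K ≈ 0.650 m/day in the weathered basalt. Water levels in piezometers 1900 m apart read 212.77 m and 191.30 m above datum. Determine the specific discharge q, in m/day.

0.00734

Hydraulic gradient i = (212.77 − 191.30) / 1900 = 21.47 / 1900 = 0.01130.
Specific discharge q = K · i = 0.6500 × 0.01130 = 0.007345 m/day.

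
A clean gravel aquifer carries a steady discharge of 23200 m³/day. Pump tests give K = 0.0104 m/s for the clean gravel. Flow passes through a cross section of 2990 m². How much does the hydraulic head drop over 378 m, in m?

3.26

Convert K: 0.0104 m/s × 86400 = 898.6 m/day.
From Q = K·A·i, i = Q / (K·A) = 23200 / (898.6 × 2990) = 0.008635.
Head loss Δh = i · L = 0.008635 × 378 = 3.264 m.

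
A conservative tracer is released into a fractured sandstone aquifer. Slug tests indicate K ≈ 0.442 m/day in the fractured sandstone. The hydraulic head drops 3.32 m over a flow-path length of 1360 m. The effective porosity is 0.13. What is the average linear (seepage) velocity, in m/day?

0.00830

Hydraulic gradient i = Δh / L = 3.32 / 1360 = 0.002441.
Darcy flux q = K · i = 0.4420 × 0.002441 = 0.001079 m/day.
Seepage velocity v = q / n_e = 0.001079 / 0.13 = 0.008300 m/day.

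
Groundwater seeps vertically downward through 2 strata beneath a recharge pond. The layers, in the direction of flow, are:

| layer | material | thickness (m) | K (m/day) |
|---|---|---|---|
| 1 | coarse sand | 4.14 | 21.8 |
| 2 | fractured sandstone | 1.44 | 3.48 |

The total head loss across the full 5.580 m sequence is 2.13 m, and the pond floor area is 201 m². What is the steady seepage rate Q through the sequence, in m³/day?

709

Flow is perpendicular to layering, so the layers act in series and the equivalent K is the thickness-weighted harmonic mean.
Total thickness L = 4.14 + 1.44 = 5.580 m.
Σ(b_i/K_i) = 4.14/21.8 + 1.44/3.48 = 0.6037 d.
K_eq = L / Σ(b_i/K_i) = 5.580 / 0.6037 = 9.243 m/day.
Q = K_eq · A · (Δh/L) = 9.243 × 201 × (2.13/5.580) = 709.2 m³/day.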